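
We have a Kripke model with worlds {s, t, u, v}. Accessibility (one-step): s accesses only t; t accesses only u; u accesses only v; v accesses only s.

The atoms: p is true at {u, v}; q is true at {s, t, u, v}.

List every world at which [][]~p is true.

s: successors {t}; []~p there: t:F. ✗
t: successors {u}; []~p there: u:F. ✗
u: successors {v}; []~p there: v:T. ✓
v: successors {s}; []~p there: s:T. ✓

{u, v}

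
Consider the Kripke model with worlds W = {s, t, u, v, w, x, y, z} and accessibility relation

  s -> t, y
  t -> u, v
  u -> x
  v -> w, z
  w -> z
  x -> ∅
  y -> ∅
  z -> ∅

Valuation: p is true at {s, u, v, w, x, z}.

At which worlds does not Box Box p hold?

∅

s: Box Box p is T. ✗
t: Box Box p is T. ✗
u: Box Box p is T. ✗
v: Box Box p is T. ✗
w: Box Box p is T. ✗
x: Box Box p is T. ✗
y: Box Box p is T. ✗
z: Box Box p is T. ✗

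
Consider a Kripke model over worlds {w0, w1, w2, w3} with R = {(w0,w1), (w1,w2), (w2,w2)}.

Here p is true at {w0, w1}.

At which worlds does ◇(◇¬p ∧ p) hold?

{w0}

w0: successors {w1}; ◇¬p ∧ p there: w1:T. ✓
w1: successors {w2}; ◇¬p ∧ p there: w2:F. ✗
w2: successors {w2}; ◇¬p ∧ p there: w2:F. ✗
w3: no successors, so ◇(◇¬p ∧ p) fails. ✗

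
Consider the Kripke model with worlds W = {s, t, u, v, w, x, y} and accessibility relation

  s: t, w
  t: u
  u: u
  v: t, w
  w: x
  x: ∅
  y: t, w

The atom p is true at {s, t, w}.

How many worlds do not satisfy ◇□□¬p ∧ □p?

4

s: ◇□□¬p is T, □p is T. ✓
t: ◇□□¬p is T, □p is F. ✗
u: ◇□□¬p is T, □p is F. ✗
v: ◇□□¬p is T, □p is T. ✓
w: ◇□□¬p is T, □p is F. ✗
x: ◇□□¬p is F, □p is T. ✗
y: ◇□□¬p is T, □p is T. ✓
Satisfying worlds: {s, v, y}.
So ◇□□¬p ∧ □p fails at the other 4 worlds.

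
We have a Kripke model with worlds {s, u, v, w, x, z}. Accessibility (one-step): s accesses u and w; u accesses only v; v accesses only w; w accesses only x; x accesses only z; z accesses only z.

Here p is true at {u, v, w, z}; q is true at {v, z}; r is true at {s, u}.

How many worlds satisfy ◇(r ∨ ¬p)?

2

s: successors {u, w}; r ∨ ¬p there: u:T, w:F. ✓
u: successors {v}; r ∨ ¬p there: v:F. ✗
v: successors {w}; r ∨ ¬p there: w:F. ✗
w: successors {x}; r ∨ ¬p there: x:T. ✓
x: successors {z}; r ∨ ¬p there: z:F. ✗
z: successors {z}; r ∨ ¬p there: z:F. ✗
Satisfying worlds: {s, w}.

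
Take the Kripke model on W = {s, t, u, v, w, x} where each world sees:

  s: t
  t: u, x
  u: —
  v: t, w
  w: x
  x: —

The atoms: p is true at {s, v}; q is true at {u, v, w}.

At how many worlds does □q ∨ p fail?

2

s: □q is F, p is T. ✓
t: □q is F, p is F. ✗
u: □q is T, p is F. ✓
v: □q is F, p is T. ✓
w: □q is F, p is F. ✗
x: □q is T, p is F. ✓
Satisfying worlds: {s, u, v, x}.
So □q ∨ p fails at the other 2 worlds.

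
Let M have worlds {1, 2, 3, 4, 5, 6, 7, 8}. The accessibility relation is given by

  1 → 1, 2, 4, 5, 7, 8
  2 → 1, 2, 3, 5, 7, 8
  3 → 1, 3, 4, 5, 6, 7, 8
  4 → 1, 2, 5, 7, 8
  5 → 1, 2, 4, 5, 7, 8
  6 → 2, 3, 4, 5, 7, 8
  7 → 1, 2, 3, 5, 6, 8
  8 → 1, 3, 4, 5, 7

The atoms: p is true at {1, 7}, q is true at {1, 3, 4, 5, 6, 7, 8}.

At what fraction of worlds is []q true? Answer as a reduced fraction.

1/4

1: successors {1, 2, 4, 5, 7, 8}; q there: 1:T, 2:F, 4:T, 5:T, 7:T, 8:T. ✗
2: successors {1, 2, 3, 5, 7, 8}; q there: 1:T, 2:F, 3:T, 5:T, 7:T, 8:T. ✗
3: successors {1, 3, 4, 5, 6, 7, 8}; q there: 1:T, 3:T, 4:T, 5:T, 6:T, 7:T, 8:T. ✓
4: successors {1, 2, 5, 7, 8}; q there: 1:T, 2:F, 5:T, 7:T, 8:T. ✗
5: successors {1, 2, 4, 5, 7, 8}; q there: 1:T, 2:F, 4:T, 5:T, 7:T, 8:T. ✗
6: successors {2, 3, 4, 5, 7, 8}; q there: 2:F, 3:T, 4:T, 5:T, 7:T, 8:T. ✗
7: successors {1, 2, 3, 5, 6, 8}; q there: 1:T, 2:F, 3:T, 5:T, 6:T, 8:T. ✗
8: successors {1, 3, 4, 5, 7}; q there: 1:T, 3:T, 4:T, 5:T, 7:T. ✓
That's 2 of 8 worlds, so 2/8 = 1/4.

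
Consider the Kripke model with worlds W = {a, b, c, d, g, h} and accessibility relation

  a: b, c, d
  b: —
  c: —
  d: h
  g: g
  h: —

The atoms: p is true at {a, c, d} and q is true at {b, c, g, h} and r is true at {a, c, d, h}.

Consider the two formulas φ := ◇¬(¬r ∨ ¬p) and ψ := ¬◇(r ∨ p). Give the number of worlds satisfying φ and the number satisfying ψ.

1 and 4

For ◇¬(¬r ∨ ¬p):
a: successors {b, c, d}; ¬(¬r ∨ ¬p) there: b:F, c:T, d:T. ✓
b: no successors, so ◇¬(¬r ∨ ¬p) fails. ✗
c: no successors, so ◇¬(¬r ∨ ¬p) fails. ✗
d: successors {h}; ¬(¬r ∨ ¬p) there: h:F. ✗
g: successors {g}; ¬(¬r ∨ ¬p) there: g:F. ✗
h: no successors, so ◇¬(¬r ∨ ¬p) fails. ✗
— 1 world.
For ¬◇(r ∨ p):
a: ◇(r ∨ p) is T. ✗
b: ◇(r ∨ p) is F. ✓
c: ◇(r ∨ p) is F. ✓
d: ◇(r ∨ p) is T. ✗
g: ◇(r ∨ p) is F. ✓
h: ◇(r ∨ p) is F. ✓
— 4 worlds.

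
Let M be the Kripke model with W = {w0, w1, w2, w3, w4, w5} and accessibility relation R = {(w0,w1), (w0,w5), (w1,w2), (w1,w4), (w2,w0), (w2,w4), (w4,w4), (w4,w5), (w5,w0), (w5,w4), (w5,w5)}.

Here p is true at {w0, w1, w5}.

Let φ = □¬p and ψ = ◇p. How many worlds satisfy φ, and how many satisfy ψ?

2 and 4

For □¬p:
w0: successors {w1, w5}; ¬p there: w1:F, w5:F. ✗
w1: successors {w2, w4}; ¬p there: w2:T, w4:T. ✓
w2: successors {w0, w4}; ¬p there: w0:F, w4:T. ✗
w3: no successors, so □¬p holds vacuously. ✓
w4: successors {w4, w5}; ¬p there: w4:T, w5:F. ✗
w5: successors {w0, w4, w5}; ¬p there: w0:F, w4:T, w5:F. ✗
— 2 worlds.
For ◇p:
w0: successors {w1, w5}; p there: w1:T, w5:T. ✓
w1: successors {w2, w4}; p there: w2:F, w4:F. ✗
w2: successors {w0, w4}; p there: w0:T, w4:F. ✓
w3: no successors, so ◇p fails. ✗
w4: successors {w4, w5}; p there: w4:F, w5:T. ✓
w5: successors {w0, w4, w5}; p there: w0:T, w4:F, w5:T. ✓
— 4 worlds.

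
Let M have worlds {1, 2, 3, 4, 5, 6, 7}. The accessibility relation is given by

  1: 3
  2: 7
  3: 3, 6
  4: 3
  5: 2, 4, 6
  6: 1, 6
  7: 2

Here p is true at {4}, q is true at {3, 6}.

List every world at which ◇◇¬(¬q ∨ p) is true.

1: successors {3}; ◇¬(¬q ∨ p) there: 3:T. ✓
2: successors {7}; ◇¬(¬q ∨ p) there: 7:F. ✗
3: successors {3, 6}; ◇¬(¬q ∨ p) there: 3:T, 6:T. ✓
4: successors {3}; ◇¬(¬q ∨ p) there: 3:T. ✓
5: successors {2, 4, 6}; ◇¬(¬q ∨ p) there: 2:F, 4:T, 6:T. ✓
6: successors {1, 6}; ◇¬(¬q ∨ p) there: 1:T, 6:T. ✓
7: successors {2}; ◇¬(¬q ∨ p) there: 2:F. ✗

{1, 3, 4, 5, 6}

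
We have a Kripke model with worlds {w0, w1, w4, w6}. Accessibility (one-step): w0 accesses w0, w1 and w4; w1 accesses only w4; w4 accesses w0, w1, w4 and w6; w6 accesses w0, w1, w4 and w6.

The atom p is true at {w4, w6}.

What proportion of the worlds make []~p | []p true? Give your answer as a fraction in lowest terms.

w0: []~p is F, []p is F. ✗
w1: []~p is F, []p is T. ✓
w4: []~p is F, []p is F. ✗
w6: []~p is F, []p is F. ✗
That's 1 of 4 worlds, so 1/4.

1/4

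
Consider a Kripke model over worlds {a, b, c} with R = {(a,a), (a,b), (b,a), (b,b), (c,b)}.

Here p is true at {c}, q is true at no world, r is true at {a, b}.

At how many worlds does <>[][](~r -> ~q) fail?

0

a: successors {a, b}; [][](~r -> ~q) there: a:T, b:T. ✓
b: successors {a, b}; [][](~r -> ~q) there: a:T, b:T. ✓
c: successors {b}; [][](~r -> ~q) there: b:T. ✓
Satisfying worlds: {a, b, c}.
So <>[][](~r -> ~q) fails at the other 0 worlds.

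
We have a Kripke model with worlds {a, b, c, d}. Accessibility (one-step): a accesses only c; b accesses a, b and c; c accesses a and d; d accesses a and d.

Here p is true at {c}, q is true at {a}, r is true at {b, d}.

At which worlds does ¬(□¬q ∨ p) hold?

{b, d}

a: □¬q ∨ p is T. ✗
b: □¬q ∨ p is F. ✓
c: □¬q ∨ p is T. ✗
d: □¬q ∨ p is F. ✓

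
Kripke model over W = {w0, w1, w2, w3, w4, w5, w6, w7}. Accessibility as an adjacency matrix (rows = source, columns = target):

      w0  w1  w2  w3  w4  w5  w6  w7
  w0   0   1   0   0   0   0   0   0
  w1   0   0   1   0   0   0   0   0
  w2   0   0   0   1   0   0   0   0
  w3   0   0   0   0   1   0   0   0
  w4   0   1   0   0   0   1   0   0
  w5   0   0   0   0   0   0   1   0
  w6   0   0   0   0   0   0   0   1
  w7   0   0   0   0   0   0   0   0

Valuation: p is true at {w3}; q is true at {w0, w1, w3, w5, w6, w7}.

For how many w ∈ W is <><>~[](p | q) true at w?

w0: successors {w1}; <>~[](p | q) there: w1:F. ✗
w1: successors {w2}; <>~[](p | q) there: w2:T. ✓
w2: successors {w3}; <>~[](p | q) there: w3:F. ✗
w3: successors {w4}; <>~[](p | q) there: w4:T. ✓
w4: successors {w1, w5}; <>~[](p | q) there: w1:F, w5:F. ✗
w5: successors {w6}; <>~[](p | q) there: w6:F. ✗
w6: successors {w7}; <>~[](p | q) there: w7:F. ✗
w7: no successors, so <><>~[](p | q) fails. ✗
Satisfying worlds: {w1, w3}.

2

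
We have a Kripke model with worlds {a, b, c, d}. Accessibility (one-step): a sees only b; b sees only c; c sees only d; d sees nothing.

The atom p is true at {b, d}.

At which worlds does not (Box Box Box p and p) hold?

a: Box Box Box p and p is F. ✓
b: Box Box Box p and p is T. ✗
c: Box Box Box p and p is F. ✓
d: Box Box Box p and p is T. ✗

{a, c}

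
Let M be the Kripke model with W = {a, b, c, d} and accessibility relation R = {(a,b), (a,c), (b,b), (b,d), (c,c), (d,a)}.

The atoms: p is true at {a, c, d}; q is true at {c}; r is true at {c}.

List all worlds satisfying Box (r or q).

{c}

a: successors {b, c}; r or q there: b:F, c:T. ✗
b: successors {b, d}; r or q there: b:F, d:F. ✗
c: successors {c}; r or q there: c:T. ✓
d: successors {a}; r or q there: a:F. ✗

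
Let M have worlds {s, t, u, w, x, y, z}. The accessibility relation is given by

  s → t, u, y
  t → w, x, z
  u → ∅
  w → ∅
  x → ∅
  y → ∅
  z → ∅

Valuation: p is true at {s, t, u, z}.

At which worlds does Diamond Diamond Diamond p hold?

s: successors {t, u, y}; Diamond Diamond p there: t:F, u:F, y:F. ✗
t: successors {w, x, z}; Diamond Diamond p there: w:F, x:F, z:F. ✗
u: no successors, so Diamond Diamond Diamond p fails. ✗
w: no successors, so Diamond Diamond Diamond p fails. ✗
x: no successors, so Diamond Diamond Diamond p fails. ✗
y: no successors, so Diamond Diamond Diamond p fails. ✗
z: no successors, so Diamond Diamond Diamond p fails. ✗

∅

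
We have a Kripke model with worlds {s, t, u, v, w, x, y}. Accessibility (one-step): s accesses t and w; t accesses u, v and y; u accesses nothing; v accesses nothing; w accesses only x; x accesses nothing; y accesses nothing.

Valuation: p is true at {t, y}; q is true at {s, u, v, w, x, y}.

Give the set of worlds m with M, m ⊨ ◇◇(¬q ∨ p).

s: successors {t, w}; ◇(¬q ∨ p) there: t:T, w:F. ✓
t: successors {u, v, y}; ◇(¬q ∨ p) there: u:F, v:F, y:F. ✗
u: no successors, so ◇◇(¬q ∨ p) fails. ✗
v: no successors, so ◇◇(¬q ∨ p) fails. ✗
w: successors {x}; ◇(¬q ∨ p) there: x:F. ✗
x: no successors, so ◇◇(¬q ∨ p) fails. ✗
y: no successors, so ◇◇(¬q ∨ p) fails. ✗

{s}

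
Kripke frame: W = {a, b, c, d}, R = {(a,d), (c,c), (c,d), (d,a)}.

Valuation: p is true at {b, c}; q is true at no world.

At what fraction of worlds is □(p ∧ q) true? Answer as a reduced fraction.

1/4

a: successors {d}; p ∧ q there: d:F. ✗
b: no successors, so □(p ∧ q) holds vacuously. ✓
c: successors {c, d}; p ∧ q there: c:F, d:F. ✗
d: successors {a}; p ∧ q there: a:F. ✗
That's 1 of 4 worlds, so 1/4.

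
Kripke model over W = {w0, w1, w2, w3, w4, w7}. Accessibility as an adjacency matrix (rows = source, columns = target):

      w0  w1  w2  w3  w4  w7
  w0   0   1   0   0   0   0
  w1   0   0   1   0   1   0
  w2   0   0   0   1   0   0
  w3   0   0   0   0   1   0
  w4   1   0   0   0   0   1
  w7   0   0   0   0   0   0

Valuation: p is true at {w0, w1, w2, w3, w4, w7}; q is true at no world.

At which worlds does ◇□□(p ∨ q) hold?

{w0, w1, w2, w3, w4}

w0: successors {w1}; □□(p ∨ q) there: w1:T. ✓
w1: successors {w2, w4}; □□(p ∨ q) there: w2:T, w4:T. ✓
w2: successors {w3}; □□(p ∨ q) there: w3:T. ✓
w3: successors {w4}; □□(p ∨ q) there: w4:T. ✓
w4: successors {w0, w7}; □□(p ∨ q) there: w0:T, w7:T. ✓
w7: no successors, so ◇□□(p ∨ q) fails. ✗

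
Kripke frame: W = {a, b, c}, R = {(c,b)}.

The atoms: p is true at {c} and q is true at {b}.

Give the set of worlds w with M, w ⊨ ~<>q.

{a, b}

a: <>q is F. ✓
b: <>q is F. ✓
c: <>q is T. ✗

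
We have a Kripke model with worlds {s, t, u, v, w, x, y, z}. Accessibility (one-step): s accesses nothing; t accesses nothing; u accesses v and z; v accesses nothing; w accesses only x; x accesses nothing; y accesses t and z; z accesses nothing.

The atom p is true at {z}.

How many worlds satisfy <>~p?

3

s: no successors, so <>~p fails. ✗
t: no successors, so <>~p fails. ✗
u: successors {v, z}; ~p there: v:T, z:F. ✓
v: no successors, so <>~p fails. ✗
w: successors {x}; ~p there: x:T. ✓
x: no successors, so <>~p fails. ✗
y: successors {t, z}; ~p there: t:T, z:F. ✓
z: no successors, so <>~p fails. ✗
Satisfying worlds: {u, w, y}.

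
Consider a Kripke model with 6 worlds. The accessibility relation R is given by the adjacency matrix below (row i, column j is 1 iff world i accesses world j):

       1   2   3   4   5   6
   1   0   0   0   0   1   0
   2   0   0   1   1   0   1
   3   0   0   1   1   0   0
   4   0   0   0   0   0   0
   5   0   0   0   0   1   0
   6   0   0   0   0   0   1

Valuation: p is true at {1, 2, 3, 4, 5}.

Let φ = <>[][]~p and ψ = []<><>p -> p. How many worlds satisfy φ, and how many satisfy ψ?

For <>[][]~p:
1: successors {5}; [][]~p there: 5:F. ✗
2: successors {3, 4, 6}; [][]~p there: 3:F, 4:T, 6:T. ✓
3: successors {3, 4}; [][]~p there: 3:F, 4:T. ✓
4: no successors, so <>[][]~p fails. ✗
5: successors {5}; [][]~p there: 5:F. ✗
6: successors {6}; [][]~p there: 6:T. ✓
— 3 worlds.
For []<><>p -> p:
1: []<><>p is T, p is T. ✓
2: []<><>p is F, p is T. ✓
3: []<><>p is F, p is T. ✓
4: []<><>p is T, p is T. ✓
5: []<><>p is T, p is T. ✓
6: []<><>p is F, p is F. ✓
— 6 worlds.

3 and 6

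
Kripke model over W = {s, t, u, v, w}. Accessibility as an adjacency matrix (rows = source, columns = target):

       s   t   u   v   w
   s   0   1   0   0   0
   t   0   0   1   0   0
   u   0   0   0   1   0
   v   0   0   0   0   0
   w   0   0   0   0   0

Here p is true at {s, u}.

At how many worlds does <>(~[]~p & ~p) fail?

4

s: successors {t}; ~[]~p & ~p there: t:T. ✓
t: successors {u}; ~[]~p & ~p there: u:F. ✗
u: successors {v}; ~[]~p & ~p there: v:F. ✗
v: no successors, so <>(~[]~p & ~p) fails. ✗
w: no successors, so <>(~[]~p & ~p) fails. ✗
Satisfying worlds: {s}.
So <>(~[]~p & ~p) fails at the other 4 worlds.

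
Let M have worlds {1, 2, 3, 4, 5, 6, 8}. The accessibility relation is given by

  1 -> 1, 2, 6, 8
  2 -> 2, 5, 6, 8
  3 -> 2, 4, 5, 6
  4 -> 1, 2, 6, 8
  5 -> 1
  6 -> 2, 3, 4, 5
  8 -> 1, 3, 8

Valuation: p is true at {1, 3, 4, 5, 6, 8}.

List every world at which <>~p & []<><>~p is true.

{1, 2, 3, 4, 6}

1: <>~p is T, []<><>~p is T. ✓
2: <>~p is T, []<><>~p is T. ✓
3: <>~p is T, []<><>~p is T. ✓
4: <>~p is T, []<><>~p is T. ✓
5: <>~p is F, []<><>~p is T. ✗
6: <>~p is T, []<><>~p is T. ✓
8: <>~p is F, []<><>~p is T. ✗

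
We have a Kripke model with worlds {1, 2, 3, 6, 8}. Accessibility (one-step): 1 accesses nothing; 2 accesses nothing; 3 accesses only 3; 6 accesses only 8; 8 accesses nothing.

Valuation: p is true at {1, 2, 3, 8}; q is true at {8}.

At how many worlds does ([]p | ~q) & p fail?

1

1: []p | ~q is T, p is T. ✓
2: []p | ~q is T, p is T. ✓
3: []p | ~q is T, p is T. ✓
6: []p | ~q is T, p is F. ✗
8: []p | ~q is T, p is T. ✓
Satisfying worlds: {1, 2, 3, 8}.
So ([]p | ~q) & p fails at the other 1 world.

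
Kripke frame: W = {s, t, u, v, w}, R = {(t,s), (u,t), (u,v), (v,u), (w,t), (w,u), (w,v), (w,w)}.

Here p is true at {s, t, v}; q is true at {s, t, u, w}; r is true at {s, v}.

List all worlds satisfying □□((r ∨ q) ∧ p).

s: no successors, so □□((r ∨ q) ∧ p) holds vacuously. ✓
t: successors {s}; □((r ∨ q) ∧ p) there: s:T. ✓
u: successors {t, v}; □((r ∨ q) ∧ p) there: t:T, v:F. ✗
v: successors {u}; □((r ∨ q) ∧ p) there: u:T. ✓
w: successors {t, u, v, w}; □((r ∨ q) ∧ p) there: t:T, u:T, v:F, w:F. ✗

{s, t, v}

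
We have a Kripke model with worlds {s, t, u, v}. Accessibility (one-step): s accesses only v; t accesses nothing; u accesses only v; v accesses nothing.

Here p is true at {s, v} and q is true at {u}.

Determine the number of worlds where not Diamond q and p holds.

s: not Diamond q is T, p is T. ✓
t: not Diamond q is T, p is F. ✗
u: not Diamond q is T, p is F. ✗
v: not Diamond q is T, p is T. ✓
Satisfying worlds: {s, v}.

2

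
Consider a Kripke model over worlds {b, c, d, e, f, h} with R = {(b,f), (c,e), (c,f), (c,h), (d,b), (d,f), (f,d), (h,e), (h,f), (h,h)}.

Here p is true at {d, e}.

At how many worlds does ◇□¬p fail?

2

b: successors {f}; □¬p there: f:F. ✗
c: successors {e, f, h}; □¬p there: e:T, f:F, h:F. ✓
d: successors {b, f}; □¬p there: b:T, f:F. ✓
e: no successors, so ◇□¬p fails. ✗
f: successors {d}; □¬p there: d:T. ✓
h: successors {e, f, h}; □¬p there: e:T, f:F, h:F. ✓
Satisfying worlds: {c, d, f, h}.
So ◇□¬p fails at the other 2 worlds.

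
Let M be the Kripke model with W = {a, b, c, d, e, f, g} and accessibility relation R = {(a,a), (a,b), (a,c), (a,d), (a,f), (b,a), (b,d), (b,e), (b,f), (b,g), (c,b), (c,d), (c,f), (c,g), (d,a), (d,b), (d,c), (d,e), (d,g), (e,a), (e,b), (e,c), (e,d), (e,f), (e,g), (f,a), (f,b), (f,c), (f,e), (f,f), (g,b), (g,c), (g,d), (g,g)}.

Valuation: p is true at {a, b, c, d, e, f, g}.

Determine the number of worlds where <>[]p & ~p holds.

0

a: <>[]p is T, ~p is F. ✗
b: <>[]p is T, ~p is F. ✗
c: <>[]p is T, ~p is F. ✗
d: <>[]p is T, ~p is F. ✗
e: <>[]p is T, ~p is F. ✗
f: <>[]p is T, ~p is F. ✗
g: <>[]p is T, ~p is F. ✗
Satisfying worlds: ∅.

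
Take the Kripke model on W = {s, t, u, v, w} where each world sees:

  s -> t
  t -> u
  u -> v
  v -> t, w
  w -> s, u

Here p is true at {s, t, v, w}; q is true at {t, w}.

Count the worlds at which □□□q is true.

s: successors {t}; □□q there: t:F. ✗
t: successors {u}; □□q there: u:T. ✓
u: successors {v}; □□q there: v:F. ✗
v: successors {t, w}; □□q there: t:F, w:F. ✗
w: successors {s, u}; □□q there: s:F, u:T. ✗
Satisfying worlds: {t}.

1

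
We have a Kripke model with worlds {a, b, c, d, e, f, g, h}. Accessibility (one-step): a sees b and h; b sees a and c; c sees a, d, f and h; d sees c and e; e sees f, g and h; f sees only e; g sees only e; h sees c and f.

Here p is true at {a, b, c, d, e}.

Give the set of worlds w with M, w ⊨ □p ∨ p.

a: □p is F, p is T. ✓
b: □p is T, p is T. ✓
c: □p is F, p is T. ✓
d: □p is T, p is T. ✓
e: □p is F, p is T. ✓
f: □p is T, p is F. ✓
g: □p is T, p is F. ✓
h: □p is F, p is F. ✗

{a, b, c, d, e, f, g}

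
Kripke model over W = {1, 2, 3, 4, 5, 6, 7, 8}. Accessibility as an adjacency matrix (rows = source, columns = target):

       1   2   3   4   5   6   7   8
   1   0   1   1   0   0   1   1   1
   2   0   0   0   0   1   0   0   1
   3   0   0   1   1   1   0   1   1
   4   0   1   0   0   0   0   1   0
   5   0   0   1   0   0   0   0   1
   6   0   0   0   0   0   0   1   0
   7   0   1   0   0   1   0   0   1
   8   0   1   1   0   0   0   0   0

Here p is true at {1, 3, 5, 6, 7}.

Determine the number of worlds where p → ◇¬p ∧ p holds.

7

1: p is T, ◇¬p ∧ p is T. ✓
2: p is F, ◇¬p ∧ p is F. ✓
3: p is T, ◇¬p ∧ p is T. ✓
4: p is F, ◇¬p ∧ p is F. ✓
5: p is T, ◇¬p ∧ p is T. ✓
6: p is T, ◇¬p ∧ p is F. ✗
7: p is T, ◇¬p ∧ p is T. ✓
8: p is F, ◇¬p ∧ p is F. ✓
Satisfying worlds: {1, 2, 3, 4, 5, 7, 8}.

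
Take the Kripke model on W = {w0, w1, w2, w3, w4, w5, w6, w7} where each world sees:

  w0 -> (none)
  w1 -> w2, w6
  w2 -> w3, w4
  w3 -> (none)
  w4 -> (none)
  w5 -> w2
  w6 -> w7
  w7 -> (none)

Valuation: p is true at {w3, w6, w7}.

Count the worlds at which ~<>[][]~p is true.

4

w0: <>[][]~p is F. ✓
w1: <>[][]~p is T. ✗
w2: <>[][]~p is T. ✗
w3: <>[][]~p is F. ✓
w4: <>[][]~p is F. ✓
w5: <>[][]~p is T. ✗
w6: <>[][]~p is T. ✗
w7: <>[][]~p is F. ✓
Satisfying worlds: {w0, w3, w4, w7}.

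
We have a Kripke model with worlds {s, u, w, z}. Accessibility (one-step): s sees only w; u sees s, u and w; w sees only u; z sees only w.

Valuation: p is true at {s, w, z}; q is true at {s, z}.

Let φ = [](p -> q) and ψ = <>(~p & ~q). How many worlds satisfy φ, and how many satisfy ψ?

For [](p -> q):
s: successors {w}; p -> q there: w:F. ✗
u: successors {s, u, w}; p -> q there: s:T, u:T, w:F. ✗
w: successors {u}; p -> q there: u:T. ✓
z: successors {w}; p -> q there: w:F. ✗
— 1 world.
For <>(~p & ~q):
s: successors {w}; ~p & ~q there: w:F. ✗
u: successors {s, u, w}; ~p & ~q there: s:F, u:T, w:F. ✓
w: successors {u}; ~p & ~q there: u:T. ✓
z: successors {w}; ~p & ~q there: w:F. ✗
— 2 worlds.

1 and 2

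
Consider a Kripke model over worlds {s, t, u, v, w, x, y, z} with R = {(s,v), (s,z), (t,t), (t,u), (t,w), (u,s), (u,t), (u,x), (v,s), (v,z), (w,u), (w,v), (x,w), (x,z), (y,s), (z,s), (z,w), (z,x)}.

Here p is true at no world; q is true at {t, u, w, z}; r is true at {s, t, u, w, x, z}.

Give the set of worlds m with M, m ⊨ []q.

s: successors {v, z}; q there: v:F, z:T. ✗
t: successors {t, u, w}; q there: t:T, u:T, w:T. ✓
u: successors {s, t, x}; q there: s:F, t:T, x:F. ✗
v: successors {s, z}; q there: s:F, z:T. ✗
w: successors {u, v}; q there: u:T, v:F. ✗
x: successors {w, z}; q there: w:T, z:T. ✓
y: successors {s}; q there: s:F. ✗
z: successors {s, w, x}; q there: s:F, w:T, x:F. ✗

{t, x}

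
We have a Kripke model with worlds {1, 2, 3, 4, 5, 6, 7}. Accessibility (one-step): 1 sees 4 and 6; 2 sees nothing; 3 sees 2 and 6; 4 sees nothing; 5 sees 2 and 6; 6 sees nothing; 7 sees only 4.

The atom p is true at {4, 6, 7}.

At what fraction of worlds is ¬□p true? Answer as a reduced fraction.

2/7

1: □p is T. ✗
2: □p is T. ✗
3: □p is F. ✓
4: □p is T. ✗
5: □p is F. ✓
6: □p is T. ✗
7: □p is T. ✗
That's 2 of 7 worlds, so 2/7.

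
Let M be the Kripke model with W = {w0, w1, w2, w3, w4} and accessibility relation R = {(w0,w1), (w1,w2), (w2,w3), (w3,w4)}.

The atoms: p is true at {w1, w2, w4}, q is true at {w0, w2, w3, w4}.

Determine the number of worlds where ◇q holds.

3

w0: successors {w1}; q there: w1:F. ✗
w1: successors {w2}; q there: w2:T. ✓
w2: successors {w3}; q there: w3:T. ✓
w3: successors {w4}; q there: w4:T. ✓
w4: no successors, so ◇q fails. ✗
Satisfying worlds: {w1, w2, w3}.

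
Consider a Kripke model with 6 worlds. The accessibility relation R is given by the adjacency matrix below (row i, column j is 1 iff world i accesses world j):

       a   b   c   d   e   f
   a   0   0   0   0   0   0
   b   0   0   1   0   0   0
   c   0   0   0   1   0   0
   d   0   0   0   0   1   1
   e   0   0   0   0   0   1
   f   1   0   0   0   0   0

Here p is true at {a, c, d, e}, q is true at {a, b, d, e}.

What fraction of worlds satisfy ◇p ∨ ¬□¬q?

a: ◇p is F, ¬□¬q is F. ✗
b: ◇p is T, ¬□¬q is F. ✓
c: ◇p is T, ¬□¬q is T. ✓
d: ◇p is T, ¬□¬q is T. ✓
e: ◇p is F, ¬□¬q is F. ✗
f: ◇p is T, ¬□¬q is T. ✓
That's 4 of 6 worlds, so 4/6 = 2/3.

2/3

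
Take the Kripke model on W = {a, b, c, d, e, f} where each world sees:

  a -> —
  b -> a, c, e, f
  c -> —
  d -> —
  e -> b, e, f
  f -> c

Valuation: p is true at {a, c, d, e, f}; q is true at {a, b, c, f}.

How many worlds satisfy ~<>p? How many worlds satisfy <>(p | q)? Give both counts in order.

For ~<>p:
a: <>p is F. ✓
b: <>p is T. ✗
c: <>p is F. ✓
d: <>p is F. ✓
e: <>p is T. ✗
f: <>p is T. ✗
— 3 worlds.
For <>(p | q):
a: no successors, so <>(p | q) fails. ✗
b: successors {a, c, e, f}; p | q there: a:T, c:T, e:T, f:T. ✓
c: no successors, so <>(p | q) fails. ✗
d: no successors, so <>(p | q) fails. ✗
e: successors {b, e, f}; p | q there: b:T, e:T, f:T. ✓
f: successors {c}; p | q there: c:T. ✓
— 3 worlds.

3 and 3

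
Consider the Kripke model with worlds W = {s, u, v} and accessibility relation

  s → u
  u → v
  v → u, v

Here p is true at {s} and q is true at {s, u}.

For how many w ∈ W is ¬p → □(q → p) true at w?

2

s: ¬p is F, □(q → p) is F. ✓
u: ¬p is T, □(q → p) is T. ✓
v: ¬p is T, □(q → p) is F. ✗
Satisfying worlds: {s, u}.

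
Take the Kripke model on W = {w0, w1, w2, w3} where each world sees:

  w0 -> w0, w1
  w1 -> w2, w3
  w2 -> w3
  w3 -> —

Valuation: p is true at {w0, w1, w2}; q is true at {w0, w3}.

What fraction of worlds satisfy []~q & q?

w0: []~q is F, q is T. ✗
w1: []~q is F, q is F. ✗
w2: []~q is F, q is F. ✗
w3: []~q is T, q is T. ✓
That's 1 of 4 worlds, so 1/4.

1/4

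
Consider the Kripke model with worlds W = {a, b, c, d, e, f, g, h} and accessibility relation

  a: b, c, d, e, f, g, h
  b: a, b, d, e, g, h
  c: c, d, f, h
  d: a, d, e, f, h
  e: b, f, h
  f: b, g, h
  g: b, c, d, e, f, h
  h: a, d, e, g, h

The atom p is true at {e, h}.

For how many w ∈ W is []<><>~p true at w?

a: successors {b, c, d, e, f, g, h}; <><>~p there: b:T, c:T, d:T, e:T, f:T, g:T, h:T. ✓
b: successors {a, b, d, e, g, h}; <><>~p there: a:T, b:T, d:T, e:T, g:T, h:T. ✓
c: successors {c, d, f, h}; <><>~p there: c:T, d:T, f:T, h:T. ✓
d: successors {a, d, e, f, h}; <><>~p there: a:T, d:T, e:T, f:T, h:T. ✓
e: successors {b, f, h}; <><>~p there: b:T, f:T, h:T. ✓
f: successors {b, g, h}; <><>~p there: b:T, g:T, h:T. ✓
g: successors {b, c, d, e, f, h}; <><>~p there: b:T, c:T, d:T, e:T, f:T, h:T. ✓
h: successors {a, d, e, g, h}; <><>~p there: a:T, d:T, e:T, g:T, h:T. ✓
Satisfying worlds: {a, b, c, d, e, f, g, h}.

8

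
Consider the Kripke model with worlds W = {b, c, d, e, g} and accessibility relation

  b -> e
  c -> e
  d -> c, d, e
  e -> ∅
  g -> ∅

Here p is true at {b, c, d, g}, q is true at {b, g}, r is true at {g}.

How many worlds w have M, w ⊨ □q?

2

b: successors {e}; q there: e:F. ✗
c: successors {e}; q there: e:F. ✗
d: successors {c, d, e}; q there: c:F, d:F, e:F. ✗
e: no successors, so □q holds vacuously. ✓
g: no successors, so □q holds vacuously. ✓
Satisfying worlds: {e, g}.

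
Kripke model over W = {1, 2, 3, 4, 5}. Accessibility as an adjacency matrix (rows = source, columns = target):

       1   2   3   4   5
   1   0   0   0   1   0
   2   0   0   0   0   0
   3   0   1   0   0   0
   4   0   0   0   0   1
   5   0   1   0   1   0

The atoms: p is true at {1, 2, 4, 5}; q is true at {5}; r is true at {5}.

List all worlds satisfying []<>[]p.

{1, 2, 4}

1: successors {4}; <>[]p there: 4:T. ✓
2: no successors, so []<>[]p holds vacuously. ✓
3: successors {2}; <>[]p there: 2:F. ✗
4: successors {5}; <>[]p there: 5:T. ✓
5: successors {2, 4}; <>[]p there: 2:F, 4:T. ✗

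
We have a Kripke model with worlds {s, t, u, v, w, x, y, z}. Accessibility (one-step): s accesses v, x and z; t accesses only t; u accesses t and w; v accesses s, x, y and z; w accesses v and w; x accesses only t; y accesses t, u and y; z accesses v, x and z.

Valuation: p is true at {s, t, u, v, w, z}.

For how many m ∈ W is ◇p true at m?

8

s: successors {v, x, z}; p there: v:T, x:F, z:T. ✓
t: successors {t}; p there: t:T. ✓
u: successors {t, w}; p there: t:T, w:T. ✓
v: successors {s, x, y, z}; p there: s:T, x:F, y:F, z:T. ✓
w: successors {v, w}; p there: v:T, w:T. ✓
x: successors {t}; p there: t:T. ✓
y: successors {t, u, y}; p there: t:T, u:T, y:F. ✓
z: successors {v, x, z}; p there: v:T, x:F, z:T. ✓
Satisfying worlds: {s, t, u, v, w, x, y, z}.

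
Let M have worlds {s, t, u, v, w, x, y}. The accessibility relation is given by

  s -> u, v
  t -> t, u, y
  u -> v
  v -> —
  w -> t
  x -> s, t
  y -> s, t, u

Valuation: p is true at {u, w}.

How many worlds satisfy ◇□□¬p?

5

s: successors {u, v}; □□¬p there: u:T, v:T. ✓
t: successors {t, u, y}; □□¬p there: t:F, u:T, y:F. ✓
u: successors {v}; □□¬p there: v:T. ✓
v: no successors, so ◇□□¬p fails. ✗
w: successors {t}; □□¬p there: t:F. ✗
x: successors {s, t}; □□¬p there: s:T, t:F. ✓
y: successors {s, t, u}; □□¬p there: s:T, t:F, u:T. ✓
Satisfying worlds: {s, t, u, x, y}.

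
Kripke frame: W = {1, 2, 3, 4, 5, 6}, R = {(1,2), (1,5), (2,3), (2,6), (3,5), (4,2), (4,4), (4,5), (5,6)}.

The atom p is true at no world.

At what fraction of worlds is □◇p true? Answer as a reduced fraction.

1: successors {2, 5}; ◇p there: 2:F, 5:F. ✗
2: successors {3, 6}; ◇p there: 3:F, 6:F. ✗
3: successors {5}; ◇p there: 5:F. ✗
4: successors {2, 4, 5}; ◇p there: 2:F, 4:F, 5:F. ✗
5: successors {6}; ◇p there: 6:F. ✗
6: no successors, so □◇p holds vacuously. ✓
That's 1 of 6 worlds, so 1/6.

1/6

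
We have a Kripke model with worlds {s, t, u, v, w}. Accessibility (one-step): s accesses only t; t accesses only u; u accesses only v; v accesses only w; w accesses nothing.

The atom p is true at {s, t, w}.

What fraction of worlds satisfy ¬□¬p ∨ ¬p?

3/5

s: ¬□¬p is T, ¬p is F. ✓
t: ¬□¬p is F, ¬p is F. ✗
u: ¬□¬p is F, ¬p is T. ✓
v: ¬□¬p is T, ¬p is T. ✓
w: ¬□¬p is F, ¬p is F. ✗
That's 3 of 5 worlds, so 3/5.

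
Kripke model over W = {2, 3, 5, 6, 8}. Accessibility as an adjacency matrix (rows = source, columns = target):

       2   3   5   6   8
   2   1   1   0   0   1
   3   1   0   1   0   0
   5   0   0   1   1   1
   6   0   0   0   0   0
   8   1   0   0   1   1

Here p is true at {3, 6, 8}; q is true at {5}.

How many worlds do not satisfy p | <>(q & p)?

2: p is F, <>(q & p) is F. ✗
3: p is T, <>(q & p) is F. ✓
5: p is F, <>(q & p) is F. ✗
6: p is T, <>(q & p) is F. ✓
8: p is T, <>(q & p) is F. ✓
Satisfying worlds: {3, 6, 8}.
So p | <>(q & p) fails at the other 2 worlds.

2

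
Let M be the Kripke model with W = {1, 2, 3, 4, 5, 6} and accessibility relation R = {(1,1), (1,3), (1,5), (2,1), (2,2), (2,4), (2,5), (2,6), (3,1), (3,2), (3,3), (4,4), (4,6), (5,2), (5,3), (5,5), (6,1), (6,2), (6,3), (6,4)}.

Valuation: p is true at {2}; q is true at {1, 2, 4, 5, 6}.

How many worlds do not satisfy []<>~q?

5

1: successors {1, 3, 5}; <>~q there: 1:T, 3:T, 5:T. ✓
2: successors {1, 2, 4, 5, 6}; <>~q there: 1:T, 2:F, 4:F, 5:T, 6:T. ✗
3: successors {1, 2, 3}; <>~q there: 1:T, 2:F, 3:T. ✗
4: successors {4, 6}; <>~q there: 4:F, 6:T. ✗
5: successors {2, 3, 5}; <>~q there: 2:F, 3:T, 5:T. ✗
6: successors {1, 2, 3, 4}; <>~q there: 1:T, 2:F, 3:T, 4:F. ✗
Satisfying worlds: {1}.
So []<>~q fails at the other 5 worlds.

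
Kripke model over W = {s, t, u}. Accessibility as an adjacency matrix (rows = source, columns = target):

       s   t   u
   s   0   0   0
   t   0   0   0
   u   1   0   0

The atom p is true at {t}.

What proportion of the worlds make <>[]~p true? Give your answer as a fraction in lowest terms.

s: no successors, so <>[]~p fails. ✗
t: no successors, so <>[]~p fails. ✗
u: successors {s}; []~p there: s:T. ✓
That's 1 of 3 worlds, so 1/3.

1/3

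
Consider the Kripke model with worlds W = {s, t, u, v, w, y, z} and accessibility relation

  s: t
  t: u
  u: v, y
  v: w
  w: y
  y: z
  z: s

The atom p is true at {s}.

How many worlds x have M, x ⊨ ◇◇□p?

s: successors {t}; ◇□p there: t:F. ✗
t: successors {u}; ◇□p there: u:F. ✗
u: successors {v, y}; ◇□p there: v:F, y:T. ✓
v: successors {w}; ◇□p there: w:F. ✗
w: successors {y}; ◇□p there: y:T. ✓
y: successors {z}; ◇□p there: z:F. ✗
z: successors {s}; ◇□p there: s:F. ✗
Satisfying worlds: {u, w}.

2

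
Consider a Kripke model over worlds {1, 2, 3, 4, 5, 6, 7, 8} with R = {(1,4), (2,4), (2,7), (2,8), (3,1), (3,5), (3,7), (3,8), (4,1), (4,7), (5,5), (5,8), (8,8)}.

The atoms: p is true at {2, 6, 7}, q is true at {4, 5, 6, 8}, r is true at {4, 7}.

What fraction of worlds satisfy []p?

1: successors {4}; p there: 4:F. ✗
2: successors {4, 7, 8}; p there: 4:F, 7:T, 8:F. ✗
3: successors {1, 5, 7, 8}; p there: 1:F, 5:F, 7:T, 8:F. ✗
4: successors {1, 7}; p there: 1:F, 7:T. ✗
5: successors {5, 8}; p there: 5:F, 8:F. ✗
6: no successors, so []p holds vacuously. ✓
7: no successors, so []p holds vacuously. ✓
8: successors {8}; p there: 8:F. ✗
That's 2 of 8 worlds, so 2/8 = 1/4.

1/4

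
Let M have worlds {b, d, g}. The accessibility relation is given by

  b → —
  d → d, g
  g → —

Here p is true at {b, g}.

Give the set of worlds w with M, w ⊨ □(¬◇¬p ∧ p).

b: no successors, so □(¬◇¬p ∧ p) holds vacuously. ✓
d: successors {d, g}; ¬◇¬p ∧ p there: d:F, g:T. ✗
g: no successors, so □(¬◇¬p ∧ p) holds vacuously. ✓

{b, g}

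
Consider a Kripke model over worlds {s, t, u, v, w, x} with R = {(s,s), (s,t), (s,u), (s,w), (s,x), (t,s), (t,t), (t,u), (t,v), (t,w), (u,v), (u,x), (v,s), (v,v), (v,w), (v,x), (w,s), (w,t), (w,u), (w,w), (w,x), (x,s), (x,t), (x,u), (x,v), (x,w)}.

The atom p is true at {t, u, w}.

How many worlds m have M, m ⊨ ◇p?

5

s: successors {s, t, u, w, x}; p there: s:F, t:T, u:T, w:T, x:F. ✓
t: successors {s, t, u, v, w}; p there: s:F, t:T, u:T, v:F, w:T. ✓
u: successors {v, x}; p there: v:F, x:F. ✗
v: successors {s, v, w, x}; p there: s:F, v:F, w:T, x:F. ✓
w: successors {s, t, u, w, x}; p there: s:F, t:T, u:T, w:T, x:F. ✓
x: successors {s, t, u, v, w}; p there: s:F, t:T, u:T, v:F, w:T. ✓
Satisfying worlds: {s, t, v, w, x}.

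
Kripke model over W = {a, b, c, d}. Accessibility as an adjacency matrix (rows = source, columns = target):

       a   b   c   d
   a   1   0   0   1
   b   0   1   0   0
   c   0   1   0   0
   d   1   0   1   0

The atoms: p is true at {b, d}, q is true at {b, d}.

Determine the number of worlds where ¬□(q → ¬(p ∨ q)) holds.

a: □(q → ¬(p ∨ q)) is F. ✓
b: □(q → ¬(p ∨ q)) is F. ✓
c: □(q → ¬(p ∨ q)) is F. ✓
d: □(q → ¬(p ∨ q)) is T. ✗
Satisfying worlds: {a, b, c}.

3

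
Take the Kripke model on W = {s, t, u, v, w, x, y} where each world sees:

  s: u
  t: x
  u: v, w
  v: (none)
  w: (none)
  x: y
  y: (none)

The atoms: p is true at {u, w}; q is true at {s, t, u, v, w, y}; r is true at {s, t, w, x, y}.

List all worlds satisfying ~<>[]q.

s: <>[]q is T. ✗
t: <>[]q is T. ✗
u: <>[]q is T. ✗
v: <>[]q is F. ✓
w: <>[]q is F. ✓
x: <>[]q is T. ✗
y: <>[]q is F. ✓

{v, w, y}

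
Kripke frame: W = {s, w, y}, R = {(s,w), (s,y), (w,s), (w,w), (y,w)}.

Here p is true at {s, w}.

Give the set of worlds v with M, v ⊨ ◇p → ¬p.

s: ◇p is T, ¬p is F. ✗
w: ◇p is T, ¬p is F. ✗
y: ◇p is T, ¬p is T. ✓

{y}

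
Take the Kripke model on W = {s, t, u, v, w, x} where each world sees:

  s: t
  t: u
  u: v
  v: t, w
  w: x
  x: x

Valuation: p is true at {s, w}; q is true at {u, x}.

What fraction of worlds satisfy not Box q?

s: Box q is F. ✓
t: Box q is T. ✗
u: Box q is F. ✓
v: Box q is F. ✓
w: Box q is T. ✗
x: Box q is T. ✗
That's 3 of 6 worlds, so 3/6 = 1/2.

1/2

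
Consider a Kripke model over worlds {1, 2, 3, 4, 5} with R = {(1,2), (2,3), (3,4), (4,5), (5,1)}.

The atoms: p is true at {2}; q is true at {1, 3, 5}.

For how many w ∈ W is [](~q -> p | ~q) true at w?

5

1: successors {2}; ~q -> p | ~q there: 2:T. ✓
2: successors {3}; ~q -> p | ~q there: 3:T. ✓
3: successors {4}; ~q -> p | ~q there: 4:T. ✓
4: successors {5}; ~q -> p | ~q there: 5:T. ✓
5: successors {1}; ~q -> p | ~q there: 1:T. ✓
Satisfying worlds: {1, 2, 3, 4, 5}.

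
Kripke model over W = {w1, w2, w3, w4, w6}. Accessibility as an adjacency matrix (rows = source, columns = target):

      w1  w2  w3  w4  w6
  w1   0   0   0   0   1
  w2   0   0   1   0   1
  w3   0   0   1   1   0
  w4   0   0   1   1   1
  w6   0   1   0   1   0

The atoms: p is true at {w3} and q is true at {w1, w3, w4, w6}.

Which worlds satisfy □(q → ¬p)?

w1: successors {w6}; q → ¬p there: w6:T. ✓
w2: successors {w3, w6}; q → ¬p there: w3:F, w6:T. ✗
w3: successors {w3, w4}; q → ¬p there: w3:F, w4:T. ✗
w4: successors {w3, w4, w6}; q → ¬p there: w3:F, w4:T, w6:T. ✗
w6: successors {w2, w4}; q → ¬p there: w2:T, w4:T. ✓

{w1, w6}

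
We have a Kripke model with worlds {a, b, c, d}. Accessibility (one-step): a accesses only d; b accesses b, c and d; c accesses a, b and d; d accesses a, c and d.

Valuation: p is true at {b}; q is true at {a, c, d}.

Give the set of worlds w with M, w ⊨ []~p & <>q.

{a, d}

a: []~p is T, <>q is T. ✓
b: []~p is F, <>q is T. ✗
c: []~p is F, <>q is T. ✗
d: []~p is T, <>q is T. ✓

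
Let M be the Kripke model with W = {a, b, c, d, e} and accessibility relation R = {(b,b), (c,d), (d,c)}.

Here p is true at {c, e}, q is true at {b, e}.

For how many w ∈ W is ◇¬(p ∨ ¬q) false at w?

4

a: no successors, so ◇¬(p ∨ ¬q) fails. ✗
b: successors {b}; ¬(p ∨ ¬q) there: b:T. ✓
c: successors {d}; ¬(p ∨ ¬q) there: d:F. ✗
d: successors {c}; ¬(p ∨ ¬q) there: c:F. ✗
e: no successors, so ◇¬(p ∨ ¬q) fails. ✗
Satisfying worlds: {b}.
So ◇¬(p ∨ ¬q) fails at the other 4 worlds.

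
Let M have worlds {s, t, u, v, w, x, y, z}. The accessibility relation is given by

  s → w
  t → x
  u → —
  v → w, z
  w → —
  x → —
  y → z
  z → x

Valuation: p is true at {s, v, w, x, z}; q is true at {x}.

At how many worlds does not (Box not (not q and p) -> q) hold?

4

s: Box not (not q and p) -> q is T. ✗
t: Box not (not q and p) -> q is F. ✓
u: Box not (not q and p) -> q is F. ✓
v: Box not (not q and p) -> q is T. ✗
w: Box not (not q and p) -> q is F. ✓
x: Box not (not q and p) -> q is T. ✗
y: Box not (not q and p) -> q is T. ✗
z: Box not (not q and p) -> q is F. ✓
Satisfying worlds: {t, u, w, z}.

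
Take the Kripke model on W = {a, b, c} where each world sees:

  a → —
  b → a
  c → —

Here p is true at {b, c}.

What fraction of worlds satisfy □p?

2/3

a: no successors, so □p holds vacuously. ✓
b: successors {a}; p there: a:F. ✗
c: no successors, so □p holds vacuously. ✓
That's 2 of 3 worlds, so 2/3.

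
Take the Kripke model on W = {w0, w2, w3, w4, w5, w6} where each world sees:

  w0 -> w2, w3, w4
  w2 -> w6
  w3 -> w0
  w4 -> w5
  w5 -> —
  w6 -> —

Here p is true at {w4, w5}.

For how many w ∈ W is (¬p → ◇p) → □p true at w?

w0: ¬p → ◇p is T, □p is F. ✗
w2: ¬p → ◇p is F, □p is F. ✓
w3: ¬p → ◇p is F, □p is F. ✓
w4: ¬p → ◇p is T, □p is T. ✓
w5: ¬p → ◇p is T, □p is T. ✓
w6: ¬p → ◇p is F, □p is T. ✓
Satisfying worlds: {w2, w3, w4, w5, w6}.

5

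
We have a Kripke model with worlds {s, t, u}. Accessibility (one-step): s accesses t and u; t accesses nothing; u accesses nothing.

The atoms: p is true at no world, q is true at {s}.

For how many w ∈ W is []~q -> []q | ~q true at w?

s: []~q is T, []q | ~q is F. ✗
t: []~q is T, []q | ~q is T. ✓
u: []~q is T, []q | ~q is T. ✓
Satisfying worlds: {t, u}.

2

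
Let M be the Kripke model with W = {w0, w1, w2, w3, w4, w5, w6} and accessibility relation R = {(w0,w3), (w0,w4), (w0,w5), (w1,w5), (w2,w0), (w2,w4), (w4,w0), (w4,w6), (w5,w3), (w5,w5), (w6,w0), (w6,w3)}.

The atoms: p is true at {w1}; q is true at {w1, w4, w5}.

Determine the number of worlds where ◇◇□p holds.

6

w0: successors {w3, w4, w5}; ◇□p there: w3:F, w4:F, w5:T. ✓
w1: successors {w5}; ◇□p there: w5:T. ✓
w2: successors {w0, w4}; ◇□p there: w0:T, w4:F. ✓
w3: no successors, so ◇◇□p fails. ✗
w4: successors {w0, w6}; ◇□p there: w0:T, w6:T. ✓
w5: successors {w3, w5}; ◇□p there: w3:F, w5:T. ✓
w6: successors {w0, w3}; ◇□p there: w0:T, w3:F. ✓
Satisfying worlds: {w0, w1, w2, w4, w5, w6}.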